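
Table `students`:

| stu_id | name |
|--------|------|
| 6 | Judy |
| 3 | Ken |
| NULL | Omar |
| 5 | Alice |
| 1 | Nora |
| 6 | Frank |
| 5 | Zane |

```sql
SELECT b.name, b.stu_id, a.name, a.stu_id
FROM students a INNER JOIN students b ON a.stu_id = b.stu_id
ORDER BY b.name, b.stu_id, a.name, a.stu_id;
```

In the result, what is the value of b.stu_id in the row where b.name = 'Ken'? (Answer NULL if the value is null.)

INNER JOIN keeps only pairs where the ON condition holds.
Matching on a.stu_id = b.stu_id. A NULL in a compared column never satisfies the condition.
Matched pairs: 10.

3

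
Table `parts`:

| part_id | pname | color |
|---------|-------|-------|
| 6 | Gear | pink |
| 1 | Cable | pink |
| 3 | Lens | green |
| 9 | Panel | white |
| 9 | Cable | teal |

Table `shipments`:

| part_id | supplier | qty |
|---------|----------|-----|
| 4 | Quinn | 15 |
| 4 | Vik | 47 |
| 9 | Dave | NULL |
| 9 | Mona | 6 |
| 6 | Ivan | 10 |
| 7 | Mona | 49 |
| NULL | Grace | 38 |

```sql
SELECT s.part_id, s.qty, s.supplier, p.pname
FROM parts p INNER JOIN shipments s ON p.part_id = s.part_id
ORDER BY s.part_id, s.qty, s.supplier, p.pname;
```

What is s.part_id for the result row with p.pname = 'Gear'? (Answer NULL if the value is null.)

INNER JOIN keeps only pairs where the ON condition holds.
Matching on p.part_id = s.part_id. A NULL in a compared column never satisfies the condition.
Matched pairs: 5.

6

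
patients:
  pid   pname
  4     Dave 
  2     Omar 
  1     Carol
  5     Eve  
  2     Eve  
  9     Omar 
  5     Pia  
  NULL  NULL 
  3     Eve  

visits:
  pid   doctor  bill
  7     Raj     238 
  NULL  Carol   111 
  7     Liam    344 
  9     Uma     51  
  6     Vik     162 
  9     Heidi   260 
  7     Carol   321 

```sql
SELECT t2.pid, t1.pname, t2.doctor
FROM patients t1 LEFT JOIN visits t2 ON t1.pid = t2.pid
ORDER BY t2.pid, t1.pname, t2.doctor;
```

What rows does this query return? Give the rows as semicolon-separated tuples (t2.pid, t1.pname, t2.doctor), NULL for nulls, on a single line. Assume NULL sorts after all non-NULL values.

(9, Omar, Heidi); (9, Omar, Uma); (NULL, Carol, NULL); (NULL, Dave, NULL); (NULL, Eve, NULL); (NULL, Eve, NULL); (NULL, Eve, NULL); (NULL, Omar, NULL); (NULL, Pia, NULL); (NULL, NULL, NULL)

LEFT JOIN keeps every row from `patients`; unmatched rows get NULL for `visits`'s columns.
Matching on t1.pid = t2.pid. A NULL in a compared column never satisfies the condition.
- t1 (pid=4) has no partner → padded with NULL.
- t1 (pid=2) has no partner → padded with NULL.
- t1 (pid=1) has no partner → padded with NULL.
- t1 (pid=5) has no partner → padded with NULL.
- t1 (pid=2) has no partner → padded with NULL.
- t1 (pid=9) pairs with 2 row(s) of t2.
- t1 (pid=5) has no partner → padded with NULL.
- t1 (pid=NULL) has no partner → padded with NULL.
- t1 (pid=3) has no partner → padded with NULL.
After projecting and ordering:
t2.pid | t1.pname | t2.doctor
9 | Omar | Heidi
9 | Omar | Uma
NULL | Carol | NULL
NULL | Dave | NULL
NULL | Eve | NULL
NULL | Eve | NULL
NULL | Eve | NULL
NULL | Omar | NULL
NULL | Pia | NULL
NULL | NULL | NULL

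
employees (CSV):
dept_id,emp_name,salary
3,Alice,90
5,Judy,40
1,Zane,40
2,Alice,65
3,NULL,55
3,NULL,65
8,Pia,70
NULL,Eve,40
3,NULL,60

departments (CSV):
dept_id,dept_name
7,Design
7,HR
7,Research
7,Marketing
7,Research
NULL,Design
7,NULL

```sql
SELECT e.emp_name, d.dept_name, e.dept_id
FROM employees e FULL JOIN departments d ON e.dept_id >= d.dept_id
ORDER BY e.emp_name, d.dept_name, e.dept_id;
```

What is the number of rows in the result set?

15

FULL OUTER JOIN keeps every row from both sides; unmatched rows get NULL for the other side's columns.
Matching on e.dept_id >= d.dept_id. A NULL in a compared column never satisfies the condition.
- e[0] dept_id=3 → no match; kept with NULLs on the d side.
- e[1] dept_id=5 → no match; kept with NULLs on the d side.
- e[2] dept_id=1 → no match; kept with NULLs on the d side.
- e[3] dept_id=2 → no match; kept with NULLs on the d side.
- e[4] dept_id=3 → no match; kept with NULLs on the d side.
- e[5] dept_id=3 → no match; kept with NULLs on the d side.
- e[6] dept_id=8 → 6 match(es) in d → 6 row(s).
- e[7] dept_id=NULL → no match; kept with NULLs on the d side.
- e[8] dept_id=3 → no match; kept with NULLs on the d side.
- 1 row(s) from d found no e partner → padded with NULL.
Total: 6 matched + 9 padded = 15 rows.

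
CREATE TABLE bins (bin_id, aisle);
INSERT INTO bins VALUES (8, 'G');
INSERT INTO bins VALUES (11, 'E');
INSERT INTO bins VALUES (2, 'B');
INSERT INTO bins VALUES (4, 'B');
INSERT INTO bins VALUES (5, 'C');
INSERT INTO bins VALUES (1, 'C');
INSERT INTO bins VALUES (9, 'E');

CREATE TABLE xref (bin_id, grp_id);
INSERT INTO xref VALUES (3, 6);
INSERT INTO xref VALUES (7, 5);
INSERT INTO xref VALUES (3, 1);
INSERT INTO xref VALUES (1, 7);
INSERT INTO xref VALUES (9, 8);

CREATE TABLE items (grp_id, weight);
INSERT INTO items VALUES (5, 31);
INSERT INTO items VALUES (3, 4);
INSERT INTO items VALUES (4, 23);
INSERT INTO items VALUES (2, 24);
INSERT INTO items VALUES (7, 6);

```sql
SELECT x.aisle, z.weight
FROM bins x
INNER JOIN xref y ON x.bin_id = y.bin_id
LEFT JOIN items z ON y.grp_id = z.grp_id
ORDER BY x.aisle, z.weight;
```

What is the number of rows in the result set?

2

Joins associate left-to-right: bins INNER JOIN xref on bin_id gives 2 intermediate row(s).
Then LEFT JOIN `items z` on grp_id: each of those 2 rows is kept; rows whose y.grp_id has no match in z get NULL for z's columns.
Result: 2 row(s).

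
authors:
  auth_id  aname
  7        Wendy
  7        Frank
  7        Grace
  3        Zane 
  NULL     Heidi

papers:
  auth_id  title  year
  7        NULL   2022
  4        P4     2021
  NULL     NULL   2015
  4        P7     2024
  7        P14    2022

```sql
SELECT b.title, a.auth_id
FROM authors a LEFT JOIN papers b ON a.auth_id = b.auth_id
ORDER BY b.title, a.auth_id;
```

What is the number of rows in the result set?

8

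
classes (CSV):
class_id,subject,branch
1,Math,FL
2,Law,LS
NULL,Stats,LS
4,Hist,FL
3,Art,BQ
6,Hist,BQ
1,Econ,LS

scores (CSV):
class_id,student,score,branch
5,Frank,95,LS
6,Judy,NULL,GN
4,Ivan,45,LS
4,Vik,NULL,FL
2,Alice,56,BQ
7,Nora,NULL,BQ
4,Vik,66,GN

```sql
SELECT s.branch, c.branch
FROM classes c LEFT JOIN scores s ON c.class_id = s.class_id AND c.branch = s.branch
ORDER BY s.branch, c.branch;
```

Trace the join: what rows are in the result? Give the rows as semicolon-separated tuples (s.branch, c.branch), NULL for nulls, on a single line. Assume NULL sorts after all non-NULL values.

LEFT JOIN keeps every row from `classes`; unmatched rows get NULL for `scores`'s columns.
Matching on c.class_id = s.class_id AND c.branch = s.branch. A NULL in a compared column never satisfies the condition.
- class_id=1, branch=FL: no s row matches, row kept with s columns NULL.
- class_id=2, branch=LS: no s row matches, row kept with s columns NULL.
- class_id=NULL, branch=LS: no s row matches, row kept with s columns NULL.
- class_id=4, branch=FL: 1 matching s row(s), so 1 row(s) emitted.
- class_id=3, branch=BQ: no s row matches, row kept with s columns NULL.
- class_id=6, branch=BQ: no s row matches, row kept with s columns NULL.
- class_id=1, branch=LS: no s row matches, row kept with s columns NULL.
After projecting and ordering:
s.branch | c.branch
FL | FL
NULL | BQ
NULL | BQ
NULL | FL
NULL | LS
NULL | LS
NULL | LS

(FL, FL); (NULL, BQ); (NULL, BQ); (NULL, FL); (NULL, LS); (NULL, LS); (NULL, LS)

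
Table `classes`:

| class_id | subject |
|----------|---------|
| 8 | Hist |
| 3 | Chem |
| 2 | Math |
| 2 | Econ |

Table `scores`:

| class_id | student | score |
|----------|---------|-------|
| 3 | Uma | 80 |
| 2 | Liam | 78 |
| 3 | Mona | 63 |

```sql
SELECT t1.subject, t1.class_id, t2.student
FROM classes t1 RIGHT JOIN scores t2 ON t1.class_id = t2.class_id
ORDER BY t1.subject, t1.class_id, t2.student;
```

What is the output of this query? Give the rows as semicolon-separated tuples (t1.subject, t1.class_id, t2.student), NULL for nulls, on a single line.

(Chem, 3, Mona); (Chem, 3, Uma); (Econ, 2, Liam); (Math, 2, Liam)

RIGHT JOIN keeps every row from `scores`; unmatched rows get NULL for `classes`'s columns.
Matching on t1.class_id = t2.class_id.
- t1[0] class_id=8 → no match.
- t1[1] class_id=3 → 2 match(es) in t2 → 2 row(s).
- t1[2] class_id=2 → 1 match(es) in t2 → 1 row(s).
- t1[3] class_id=2 → 1 match(es) in t2 → 1 row(s).
- every t2 row matched at least one t1 row.
After projecting and ordering:
t1.subject | t1.class_id | t2.student
Chem | 3 | Mona
Chem | 3 | Uma
Econ | 2 | Liam
Math | 2 | Liam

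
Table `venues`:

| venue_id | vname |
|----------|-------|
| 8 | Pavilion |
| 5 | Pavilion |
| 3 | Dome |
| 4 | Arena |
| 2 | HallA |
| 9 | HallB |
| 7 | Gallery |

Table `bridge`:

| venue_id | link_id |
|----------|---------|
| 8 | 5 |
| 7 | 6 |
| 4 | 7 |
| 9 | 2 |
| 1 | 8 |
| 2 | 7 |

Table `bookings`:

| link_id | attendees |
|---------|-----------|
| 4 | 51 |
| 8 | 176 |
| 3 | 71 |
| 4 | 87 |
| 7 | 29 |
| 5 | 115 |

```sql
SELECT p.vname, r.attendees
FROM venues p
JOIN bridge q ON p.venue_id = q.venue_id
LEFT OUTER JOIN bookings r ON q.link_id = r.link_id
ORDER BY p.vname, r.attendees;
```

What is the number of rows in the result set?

Joins associate left-to-right: venues INNER JOIN bridge on venue_id gives 5 intermediate row(s).
Then LEFT JOIN `bookings r` on link_id: each of those 5 rows is kept; rows whose q.link_id has no match in r get NULL for r's columns.
Result: 5 row(s).

5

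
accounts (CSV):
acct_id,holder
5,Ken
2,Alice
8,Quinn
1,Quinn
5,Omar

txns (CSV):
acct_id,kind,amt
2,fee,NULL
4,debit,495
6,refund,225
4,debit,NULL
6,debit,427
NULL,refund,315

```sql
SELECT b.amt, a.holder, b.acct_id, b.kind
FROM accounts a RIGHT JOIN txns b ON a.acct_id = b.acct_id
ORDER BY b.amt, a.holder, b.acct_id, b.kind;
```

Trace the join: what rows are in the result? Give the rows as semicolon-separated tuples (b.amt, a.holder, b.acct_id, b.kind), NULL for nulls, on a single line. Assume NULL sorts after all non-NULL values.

RIGHT JOIN keeps every row from `txns`; unmatched rows get NULL for `accounts`'s columns.
Matching on a.acct_id = b.acct_id. A NULL in a compared column never satisfies the condition.
Matched pairs: 1; unmatched b rows kept: 5.

(225, NULL, 6, refund); (315, NULL, NULL, refund); (427, NULL, 6, debit); (495, NULL, 4, debit); (NULL, Alice, 2, fee); (NULL, NULL, 4, debit)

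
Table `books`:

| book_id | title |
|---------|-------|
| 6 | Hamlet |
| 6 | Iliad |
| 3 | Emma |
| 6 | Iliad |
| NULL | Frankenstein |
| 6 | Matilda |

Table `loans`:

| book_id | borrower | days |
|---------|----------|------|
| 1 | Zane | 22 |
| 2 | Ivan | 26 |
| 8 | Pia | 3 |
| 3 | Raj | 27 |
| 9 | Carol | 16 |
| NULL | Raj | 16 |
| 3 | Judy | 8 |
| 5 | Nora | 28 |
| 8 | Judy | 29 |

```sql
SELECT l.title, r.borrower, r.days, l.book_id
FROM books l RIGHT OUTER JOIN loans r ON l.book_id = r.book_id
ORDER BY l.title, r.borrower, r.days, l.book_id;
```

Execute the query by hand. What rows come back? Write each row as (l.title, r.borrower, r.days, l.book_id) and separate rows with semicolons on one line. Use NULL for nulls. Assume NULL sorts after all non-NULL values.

RIGHT JOIN keeps every row from `loans`; unmatched rows get NULL for `books`'s columns.
Matching on l.book_id = r.book_id. A NULL in a compared column never satisfies the condition.
- book_id=6: no matching r row.
- book_id=6: no matching r row.
- book_id=3: 2 matching r row(s), so 2 row(s) emitted.
- book_id=6: no matching r row.
- book_id=NULL: no matching r row.
- book_id=6: no matching r row.
- 7 row(s) from r found no l partner → padded with NULL.
After projecting and ordering:
l.title | r.borrower | r.days | l.book_id
Emma | Judy | 8 | 3
Emma | Raj | 27 | 3
NULL | Carol | 16 | NULL
NULL | Ivan | 26 | NULL
NULL | Judy | 29 | NULL
NULL | Nora | 28 | NULL
NULL | Pia | 3 | NULL
NULL | Raj | 16 | NULL
NULL | Zane | 22 | NULL

(Emma, Judy, 8, 3); (Emma, Raj, 27, 3); (NULL, Carol, 16, NULL); (NULL, Ivan, 26, NULL); (NULL, Judy, 29, NULL); (NULL, Nora, 28, NULL); (NULL, Pia, 3, NULL); (NULL, Raj, 16, NULL); (NULL, Zane, 22, NULL)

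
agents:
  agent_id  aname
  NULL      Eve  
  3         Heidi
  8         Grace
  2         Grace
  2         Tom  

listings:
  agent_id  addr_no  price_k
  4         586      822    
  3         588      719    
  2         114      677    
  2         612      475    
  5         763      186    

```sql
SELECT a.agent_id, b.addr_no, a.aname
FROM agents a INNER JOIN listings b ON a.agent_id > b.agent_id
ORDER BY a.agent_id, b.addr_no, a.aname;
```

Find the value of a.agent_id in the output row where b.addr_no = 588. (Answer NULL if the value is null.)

INNER JOIN keeps only pairs where the ON condition holds.
Matching on a.agent_id > b.agent_id. A NULL in a compared column never satisfies the condition.
Matched pairs: 7.

8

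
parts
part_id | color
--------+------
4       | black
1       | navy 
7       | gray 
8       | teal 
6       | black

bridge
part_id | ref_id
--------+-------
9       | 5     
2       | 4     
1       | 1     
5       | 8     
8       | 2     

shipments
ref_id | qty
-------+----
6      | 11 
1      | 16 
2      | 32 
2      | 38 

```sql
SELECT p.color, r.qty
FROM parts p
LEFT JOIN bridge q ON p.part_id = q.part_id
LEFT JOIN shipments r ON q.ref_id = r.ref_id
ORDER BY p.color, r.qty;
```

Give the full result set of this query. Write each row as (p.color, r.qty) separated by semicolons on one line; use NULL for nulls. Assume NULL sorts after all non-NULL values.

(black, NULL); (black, NULL); (gray, NULL); (navy, 16); (teal, 32); (teal, 38)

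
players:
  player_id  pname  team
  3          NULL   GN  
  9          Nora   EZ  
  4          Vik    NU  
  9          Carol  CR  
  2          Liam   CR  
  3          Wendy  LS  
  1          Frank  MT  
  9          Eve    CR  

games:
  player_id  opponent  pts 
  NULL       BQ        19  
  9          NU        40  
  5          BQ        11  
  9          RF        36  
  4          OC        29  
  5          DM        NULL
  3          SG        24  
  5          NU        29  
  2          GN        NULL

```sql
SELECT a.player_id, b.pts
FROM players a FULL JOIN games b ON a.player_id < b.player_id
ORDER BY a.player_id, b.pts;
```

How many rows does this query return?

36

FULL OUTER JOIN keeps every row from both sides; unmatched rows get NULL for the other side's columns.
Matching on a.player_id < b.player_id. A NULL in a compared column never satisfies the condition.
Matched pairs: 32; unmatched a rows kept: 3; unmatched b rows kept: 1.
Total: 32 matched + 4 padded = 36 rows.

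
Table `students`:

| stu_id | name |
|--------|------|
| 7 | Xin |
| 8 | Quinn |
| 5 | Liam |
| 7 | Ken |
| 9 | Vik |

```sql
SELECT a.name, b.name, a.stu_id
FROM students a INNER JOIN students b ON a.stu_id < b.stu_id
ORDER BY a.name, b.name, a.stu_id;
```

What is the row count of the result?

9

INNER JOIN keeps only pairs where the ON condition holds.
Matching on a.stu_id < b.stu_id.
- stu_id=7: 2 matching b row(s), so 2 row(s) emitted.
- stu_id=8: 1 matching b row(s), so 1 row(s) emitted.
- stu_id=5: 4 matching b row(s), so 4 row(s) emitted.
- stu_id=7: 2 matching b row(s), so 2 row(s) emitted.
- stu_id=9: no matching b row, dropped.
Total: 9 rows.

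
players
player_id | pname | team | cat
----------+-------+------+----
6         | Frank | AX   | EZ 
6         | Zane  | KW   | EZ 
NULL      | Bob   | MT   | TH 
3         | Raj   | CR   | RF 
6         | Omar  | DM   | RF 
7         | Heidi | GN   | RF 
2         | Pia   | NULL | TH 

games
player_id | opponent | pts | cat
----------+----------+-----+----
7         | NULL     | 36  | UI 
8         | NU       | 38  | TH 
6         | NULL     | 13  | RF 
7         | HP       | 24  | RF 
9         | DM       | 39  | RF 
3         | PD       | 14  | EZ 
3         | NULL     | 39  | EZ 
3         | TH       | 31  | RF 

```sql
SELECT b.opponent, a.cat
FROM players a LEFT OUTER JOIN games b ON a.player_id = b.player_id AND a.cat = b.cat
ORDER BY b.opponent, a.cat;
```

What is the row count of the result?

7

LEFT JOIN keeps every row from `players`; unmatched rows get NULL for `games`'s columns.
Matching on a.player_id = b.player_id AND a.cat = b.cat. A NULL in a compared column never satisfies the condition.
Matched pairs: 3; unmatched a rows kept: 4.
Total: 3 matched + 4 padded = 7 rows.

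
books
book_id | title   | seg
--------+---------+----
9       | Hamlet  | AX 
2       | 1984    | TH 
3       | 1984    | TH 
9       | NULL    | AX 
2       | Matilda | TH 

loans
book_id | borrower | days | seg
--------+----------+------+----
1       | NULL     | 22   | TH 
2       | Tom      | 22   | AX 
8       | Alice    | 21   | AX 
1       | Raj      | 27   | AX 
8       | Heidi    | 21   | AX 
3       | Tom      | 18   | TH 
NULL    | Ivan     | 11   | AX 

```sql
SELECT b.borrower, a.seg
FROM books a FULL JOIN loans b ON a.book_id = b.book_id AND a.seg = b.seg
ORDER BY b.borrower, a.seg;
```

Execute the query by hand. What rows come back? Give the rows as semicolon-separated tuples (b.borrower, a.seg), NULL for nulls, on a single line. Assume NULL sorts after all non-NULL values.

FULL OUTER JOIN keeps every row from both sides; unmatched rows get NULL for the other side's columns.
Matching on a.book_id = b.book_id AND a.seg = b.seg. A NULL in a compared column never satisfies the condition.
Matched pairs: 1; unmatched a rows kept: 4; unmatched b rows kept: 6.

(Alice, NULL); (Heidi, NULL); (Ivan, NULL); (Raj, NULL); (Tom, TH); (Tom, NULL); (NULL, AX); (NULL, AX); (NULL, TH); (NULL, TH); (NULL, NULL)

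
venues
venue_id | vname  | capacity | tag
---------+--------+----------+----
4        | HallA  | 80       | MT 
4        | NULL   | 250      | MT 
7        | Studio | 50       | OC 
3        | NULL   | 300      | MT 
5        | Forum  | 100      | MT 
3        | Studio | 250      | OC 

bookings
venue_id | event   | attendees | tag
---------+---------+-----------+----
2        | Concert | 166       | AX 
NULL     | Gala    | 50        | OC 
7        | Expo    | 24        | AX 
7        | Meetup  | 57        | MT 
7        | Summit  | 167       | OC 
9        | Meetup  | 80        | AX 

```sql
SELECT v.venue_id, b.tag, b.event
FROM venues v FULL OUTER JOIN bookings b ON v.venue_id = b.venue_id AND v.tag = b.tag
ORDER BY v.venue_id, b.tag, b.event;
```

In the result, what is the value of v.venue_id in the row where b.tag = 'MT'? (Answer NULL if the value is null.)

NULL

FULL OUTER JOIN keeps every row from both sides; unmatched rows get NULL for the other side's columns.
Matching on v.venue_id = b.venue_id AND v.tag = b.tag. A NULL in a compared column never satisfies the condition.
Matched pairs: 1; unmatched v rows kept: 5; unmatched b rows kept: 5.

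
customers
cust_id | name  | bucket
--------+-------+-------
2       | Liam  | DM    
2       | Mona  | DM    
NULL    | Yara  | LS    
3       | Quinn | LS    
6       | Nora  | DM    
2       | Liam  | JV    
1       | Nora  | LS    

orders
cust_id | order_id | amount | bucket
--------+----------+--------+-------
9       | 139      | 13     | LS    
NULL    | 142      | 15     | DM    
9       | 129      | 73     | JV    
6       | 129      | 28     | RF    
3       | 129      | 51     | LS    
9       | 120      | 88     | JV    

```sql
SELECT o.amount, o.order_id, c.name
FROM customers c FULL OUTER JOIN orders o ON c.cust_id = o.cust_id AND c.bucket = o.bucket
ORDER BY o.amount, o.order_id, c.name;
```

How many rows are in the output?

FULL OUTER JOIN keeps every row from both sides; unmatched rows get NULL for the other side's columns.
Matching on c.cust_id = o.cust_id AND c.bucket = o.bucket. A NULL in a compared column never satisfies the condition.
- c[0] cust_id=2, bucket=DM → no match; kept with NULLs on the o side.
- c[1] cust_id=2, bucket=DM → no match; kept with NULLs on the o side.
- c[2] cust_id=NULL, bucket=LS → no match; kept with NULLs on the o side.
- c[3] cust_id=3, bucket=LS → 1 match(es) in o → 1 row(s).
- c[4] cust_id=6, bucket=DM → no match; kept with NULLs on the o side.
- c[5] cust_id=2, bucket=JV → no match; kept with NULLs on the o side.
- c[6] cust_id=1, bucket=LS → no match; kept with NULLs on the o side.
- 5 row(s) from o found no c partner → padded with NULL.
Total: 1 matched + 11 padded = 12 rows.

12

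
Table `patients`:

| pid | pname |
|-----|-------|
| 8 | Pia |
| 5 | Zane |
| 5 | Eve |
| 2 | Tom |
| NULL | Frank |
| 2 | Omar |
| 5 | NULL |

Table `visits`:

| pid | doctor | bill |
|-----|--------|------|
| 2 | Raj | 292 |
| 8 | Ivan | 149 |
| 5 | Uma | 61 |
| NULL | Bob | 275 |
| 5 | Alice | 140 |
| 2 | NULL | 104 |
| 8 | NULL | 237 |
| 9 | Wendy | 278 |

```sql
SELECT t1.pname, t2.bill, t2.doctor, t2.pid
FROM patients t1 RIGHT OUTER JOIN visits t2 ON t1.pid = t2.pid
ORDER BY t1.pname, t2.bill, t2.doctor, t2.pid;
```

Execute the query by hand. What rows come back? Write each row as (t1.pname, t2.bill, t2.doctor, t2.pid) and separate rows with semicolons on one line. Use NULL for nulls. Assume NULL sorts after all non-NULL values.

RIGHT JOIN keeps every row from `visits`; unmatched rows get NULL for `patients`'s columns.
Matching on t1.pid = t2.pid. A NULL in a compared column never satisfies the condition.
- t1[0] pid=8 → 2 match(es) in t2 → 2 row(s).
- t1[1] pid=5 → 2 match(es) in t2 → 2 row(s).
- t1[2] pid=5 → 2 match(es) in t2 → 2 row(s).
- t1[3] pid=2 → 2 match(es) in t2 → 2 row(s).
- t1[4] pid=NULL → no match.
- t1[5] pid=2 → 2 match(es) in t2 → 2 row(s).
- t1[6] pid=5 → 2 match(es) in t2 → 2 row(s).
- 2 t2 row(s) had no t1 match → kept, t1 columns NULL.

(Eve, 61, Uma, 5); (Eve, 140, Alice, 5); (Omar, 104, NULL, 2); (Omar, 292, Raj, 2); (Pia, 149, Ivan, 8); (Pia, 237, NULL, 8); (Tom, 104, NULL, 2); (Tom, 292, Raj, 2); (Zane, 61, Uma, 5); (Zane, 140, Alice, 5); (NULL, 61, Uma, 5); (NULL, 140, Alice, 5); (NULL, 275, Bob, NULL); (NULL, 278, Wendy, 9)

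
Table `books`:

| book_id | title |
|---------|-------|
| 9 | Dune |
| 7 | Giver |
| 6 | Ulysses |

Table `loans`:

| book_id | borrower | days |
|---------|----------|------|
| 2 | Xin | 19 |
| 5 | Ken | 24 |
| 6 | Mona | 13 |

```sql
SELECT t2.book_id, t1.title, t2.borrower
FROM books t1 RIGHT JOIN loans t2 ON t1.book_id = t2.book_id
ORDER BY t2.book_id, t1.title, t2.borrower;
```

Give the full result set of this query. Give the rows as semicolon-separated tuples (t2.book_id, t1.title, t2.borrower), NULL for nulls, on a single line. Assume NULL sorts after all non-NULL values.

RIGHT JOIN keeps every row from `loans`; unmatched rows get NULL for `books`'s columns.
Matching on t1.book_id = t2.book_id.
- t1 row (book_id=9): no match.
- t1 row (book_id=7): no match.
- t1 row (book_id=6): matches 1 t2 row(s) → 1 output row(s).
- 2 row(s) from t2 found no t1 partner → padded with NULL.
After projecting and ordering:
t2.book_id | t1.title | t2.borrower
2 | NULL | Xin
5 | NULL | Ken
6 | Ulysses | Mona

(2, NULL, Xin); (5, NULL, Ken); (6, Ulysses, Mona)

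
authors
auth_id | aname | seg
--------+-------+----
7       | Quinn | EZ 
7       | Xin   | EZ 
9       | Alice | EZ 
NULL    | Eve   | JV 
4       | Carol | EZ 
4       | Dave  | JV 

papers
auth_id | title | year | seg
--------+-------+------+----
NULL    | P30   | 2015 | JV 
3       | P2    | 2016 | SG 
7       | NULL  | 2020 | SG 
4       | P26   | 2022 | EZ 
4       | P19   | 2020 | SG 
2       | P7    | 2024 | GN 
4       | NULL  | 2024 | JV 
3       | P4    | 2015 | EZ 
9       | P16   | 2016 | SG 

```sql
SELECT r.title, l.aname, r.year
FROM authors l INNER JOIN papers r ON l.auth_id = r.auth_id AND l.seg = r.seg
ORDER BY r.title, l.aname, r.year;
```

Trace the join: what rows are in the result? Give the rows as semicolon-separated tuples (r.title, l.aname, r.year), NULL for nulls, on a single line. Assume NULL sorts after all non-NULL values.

(P26, Carol, 2022); (NULL, Dave, 2024)

INNER JOIN keeps only pairs where the ON condition holds.
Matching on l.auth_id = r.auth_id AND l.seg = r.seg. A NULL in a compared column never satisfies the condition.
- l row (auth_id=7, seg=EZ): no match → dropped.
- l row (auth_id=7, seg=EZ): no match → dropped.
- l row (auth_id=9, seg=EZ): no match → dropped.
- l row (auth_id=NULL, seg=JV): no match → dropped.
- l row (auth_id=4, seg=EZ): matches 1 r row(s) → 1 output row(s).
- l row (auth_id=4, seg=JV): matches 1 r row(s) → 1 output row(s).
After projecting and ordering:
r.title | l.aname | r.year
P26 | Carol | 2022
NULL | Dave | 2024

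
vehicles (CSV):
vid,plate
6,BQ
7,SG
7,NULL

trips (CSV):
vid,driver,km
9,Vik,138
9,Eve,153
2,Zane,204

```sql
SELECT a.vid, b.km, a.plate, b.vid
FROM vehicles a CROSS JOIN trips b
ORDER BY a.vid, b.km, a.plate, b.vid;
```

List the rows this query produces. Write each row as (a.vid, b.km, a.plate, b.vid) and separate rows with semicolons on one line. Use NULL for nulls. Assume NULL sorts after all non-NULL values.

CROSS JOIN pairs every row of `vehicles` with every row of `trips`: 3 × 3 = 9 rows.
After projecting and ordering:
a.vid | b.km | a.plate | b.vid
6 | 138 | BQ | 9
6 | 153 | BQ | 9
6 | 204 | BQ | 2
7 | 138 | SG | 9
7 | 138 | NULL | 9
7 | 153 | SG | 9
7 | 153 | NULL | 9
7 | 204 | SG | 2
7 | 204 | NULL | 2

(6, 138, BQ, 9); (6, 153, BQ, 9); (6, 204, BQ, 2); (7, 138, SG, 9); (7, 138, NULL, 9); (7, 153, SG, 9); (7, 153, NULL, 9); (7, 204, SG, 2); (7, 204, NULL, 2)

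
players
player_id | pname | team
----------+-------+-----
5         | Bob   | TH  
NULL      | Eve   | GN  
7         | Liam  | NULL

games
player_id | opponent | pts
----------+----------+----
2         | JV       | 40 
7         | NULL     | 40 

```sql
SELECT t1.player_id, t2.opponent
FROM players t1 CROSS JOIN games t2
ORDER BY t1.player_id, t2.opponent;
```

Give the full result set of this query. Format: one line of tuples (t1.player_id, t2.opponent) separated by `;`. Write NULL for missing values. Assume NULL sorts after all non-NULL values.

(5, JV); (5, NULL); (7, JV); (7, NULL); (NULL, JV); (NULL, NULL)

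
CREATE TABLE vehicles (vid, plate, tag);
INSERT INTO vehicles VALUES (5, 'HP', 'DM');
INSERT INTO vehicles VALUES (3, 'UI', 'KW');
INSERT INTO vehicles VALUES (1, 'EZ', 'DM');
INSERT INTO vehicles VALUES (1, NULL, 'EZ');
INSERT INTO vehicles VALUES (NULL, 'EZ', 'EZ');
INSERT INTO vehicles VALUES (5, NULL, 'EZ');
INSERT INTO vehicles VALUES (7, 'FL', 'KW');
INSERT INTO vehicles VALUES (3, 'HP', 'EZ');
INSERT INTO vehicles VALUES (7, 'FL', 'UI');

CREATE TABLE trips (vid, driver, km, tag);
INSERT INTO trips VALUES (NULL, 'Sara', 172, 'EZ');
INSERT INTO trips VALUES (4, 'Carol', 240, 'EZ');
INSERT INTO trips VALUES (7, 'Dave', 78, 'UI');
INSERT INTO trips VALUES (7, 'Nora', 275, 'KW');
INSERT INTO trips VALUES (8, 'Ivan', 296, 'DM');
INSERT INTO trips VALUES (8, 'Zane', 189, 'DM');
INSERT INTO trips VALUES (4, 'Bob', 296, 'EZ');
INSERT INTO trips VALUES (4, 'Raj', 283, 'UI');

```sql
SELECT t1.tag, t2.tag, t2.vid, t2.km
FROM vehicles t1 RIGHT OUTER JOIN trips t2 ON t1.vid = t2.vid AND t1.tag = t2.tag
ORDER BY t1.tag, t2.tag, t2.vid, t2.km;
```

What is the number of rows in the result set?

8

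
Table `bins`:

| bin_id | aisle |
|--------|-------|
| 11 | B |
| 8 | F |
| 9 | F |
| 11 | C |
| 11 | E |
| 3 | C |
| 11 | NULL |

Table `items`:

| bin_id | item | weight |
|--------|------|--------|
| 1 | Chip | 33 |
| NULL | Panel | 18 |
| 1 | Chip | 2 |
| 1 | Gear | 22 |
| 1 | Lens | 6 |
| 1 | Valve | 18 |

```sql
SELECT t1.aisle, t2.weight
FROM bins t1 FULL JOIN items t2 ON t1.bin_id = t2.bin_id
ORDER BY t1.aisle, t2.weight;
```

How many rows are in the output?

FULL OUTER JOIN keeps every row from both sides; unmatched rows get NULL for the other side's columns.
Matching on t1.bin_id = t2.bin_id. A NULL in a compared column never satisfies the condition.
- t1 row (bin_id=11): no match → kept, t2 columns NULL.
- t1 row (bin_id=8): no match → kept, t2 columns NULL.
- t1 row (bin_id=9): no match → kept, t2 columns NULL.
- t1 row (bin_id=11): no match → kept, t2 columns NULL.
- t1 row (bin_id=11): no match → kept, t2 columns NULL.
- t1 row (bin_id=3): no match → kept, t2 columns NULL.
- t1 row (bin_id=11): no match → kept, t2 columns NULL.
- 6 t2 row(s) had no t1 match → kept, t1 columns NULL.
Total: 0 matched + 13 padded = 13 rows.

13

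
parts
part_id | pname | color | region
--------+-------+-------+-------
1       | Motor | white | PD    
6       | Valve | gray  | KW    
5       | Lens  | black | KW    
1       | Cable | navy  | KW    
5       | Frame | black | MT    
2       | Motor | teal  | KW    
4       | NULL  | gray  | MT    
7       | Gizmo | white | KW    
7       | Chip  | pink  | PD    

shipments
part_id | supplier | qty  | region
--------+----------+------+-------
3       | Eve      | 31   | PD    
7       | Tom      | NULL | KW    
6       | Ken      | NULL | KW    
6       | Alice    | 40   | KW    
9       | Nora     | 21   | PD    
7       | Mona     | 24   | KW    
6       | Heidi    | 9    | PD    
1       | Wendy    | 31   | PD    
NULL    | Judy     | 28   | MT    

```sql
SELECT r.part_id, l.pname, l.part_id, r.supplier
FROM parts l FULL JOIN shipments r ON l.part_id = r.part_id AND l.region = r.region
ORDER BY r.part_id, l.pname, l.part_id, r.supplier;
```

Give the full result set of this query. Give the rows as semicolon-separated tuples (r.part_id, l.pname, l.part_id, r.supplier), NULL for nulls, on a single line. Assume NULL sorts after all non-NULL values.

(1, Motor, 1, Wendy); (3, NULL, NULL, Eve); (6, Valve, 6, Alice); (6, Valve, 6, Ken); (6, NULL, NULL, Heidi); (7, Gizmo, 7, Mona); (7, Gizmo, 7, Tom); (9, NULL, NULL, Nora); (NULL, Cable, 1, NULL); (NULL, Chip, 7, NULL); (NULL, Frame, 5, NULL); (NULL, Lens, 5, NULL); (NULL, Motor, 2, NULL); (NULL, NULL, 4, NULL); (NULL, NULL, NULL, Judy)

FULL OUTER JOIN keeps every row from both sides; unmatched rows get NULL for the other side's columns.
Matching on l.part_id = r.part_id AND l.region = r.region. A NULL in a compared column never satisfies the condition.
- l[0] part_id=1, region=PD → 1 match(es) in r → 1 row(s).
- l[1] part_id=6, region=KW → 2 match(es) in r → 2 row(s).
- l[2] part_id=5, region=KW → no match; kept with NULLs on the r side.
- l[3] part_id=1, region=KW → no match; kept with NULLs on the r side.
- l[4] part_id=5, region=MT → no match; kept with NULLs on the r side.
- l[5] part_id=2, region=KW → no match; kept with NULLs on the r side.
- l[6] part_id=4, region=MT → no match; kept with NULLs on the r side.
- l[7] part_id=7, region=KW → 2 match(es) in r → 2 row(s).
- l[8] part_id=7, region=PD → no match; kept with NULLs on the r side.
- 4 row(s) from r found no l partner → padded with NULL.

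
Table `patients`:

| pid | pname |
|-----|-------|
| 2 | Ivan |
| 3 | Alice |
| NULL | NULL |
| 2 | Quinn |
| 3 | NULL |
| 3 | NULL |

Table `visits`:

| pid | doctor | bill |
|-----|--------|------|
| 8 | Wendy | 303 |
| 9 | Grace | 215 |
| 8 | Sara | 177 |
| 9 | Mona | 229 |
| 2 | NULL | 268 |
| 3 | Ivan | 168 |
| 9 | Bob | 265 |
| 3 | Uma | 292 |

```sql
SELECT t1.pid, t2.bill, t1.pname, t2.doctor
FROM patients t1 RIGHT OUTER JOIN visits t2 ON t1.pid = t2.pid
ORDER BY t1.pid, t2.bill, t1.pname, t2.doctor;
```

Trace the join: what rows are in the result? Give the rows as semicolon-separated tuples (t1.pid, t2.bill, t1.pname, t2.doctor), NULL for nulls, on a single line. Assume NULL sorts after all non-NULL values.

RIGHT JOIN keeps every row from `visits`; unmatched rows get NULL for `patients`'s columns.
Matching on t1.pid = t2.pid. A NULL in a compared column never satisfies the condition.
Matched pairs: 8; unmatched t2 rows kept: 5.

(2, 268, Ivan, NULL); (2, 268, Quinn, NULL); (3, 168, Alice, Ivan); (3, 168, NULL, Ivan); (3, 168, NULL, Ivan); (3, 292, Alice, Uma); (3, 292, NULL, Uma); (3, 292, NULL, Uma); (NULL, 177, NULL, Sara); (NULL, 215, NULL, Grace); (NULL, 229, NULL, Mona); (NULL, 265, NULL, Bob); (NULL, 303, NULL, Wendy)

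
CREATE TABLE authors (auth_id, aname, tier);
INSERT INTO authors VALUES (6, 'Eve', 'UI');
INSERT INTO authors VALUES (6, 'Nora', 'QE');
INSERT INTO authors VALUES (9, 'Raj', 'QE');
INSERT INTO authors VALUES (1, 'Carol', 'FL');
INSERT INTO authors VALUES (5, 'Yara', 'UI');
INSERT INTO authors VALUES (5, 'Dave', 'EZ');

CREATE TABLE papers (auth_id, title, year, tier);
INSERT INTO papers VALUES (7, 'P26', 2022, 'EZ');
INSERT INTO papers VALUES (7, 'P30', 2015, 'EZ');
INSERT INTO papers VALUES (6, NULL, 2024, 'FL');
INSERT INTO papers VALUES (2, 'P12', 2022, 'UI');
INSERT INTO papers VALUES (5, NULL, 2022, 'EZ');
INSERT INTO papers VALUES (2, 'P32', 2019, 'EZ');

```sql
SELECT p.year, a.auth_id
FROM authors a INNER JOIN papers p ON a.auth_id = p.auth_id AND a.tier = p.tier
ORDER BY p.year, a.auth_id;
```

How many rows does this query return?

1

INNER JOIN keeps only pairs where the ON condition holds.
Matching on a.auth_id = p.auth_id AND a.tier = p.tier.
- a[0] auth_id=6, tier=UI → no match; dropped.
- a[1] auth_id=6, tier=QE → no match; dropped.
- a[2] auth_id=9, tier=QE → no match; dropped.
- a[3] auth_id=1, tier=FL → no match; dropped.
- a[4] auth_id=5, tier=UI → no match; dropped.
- a[5] auth_id=5, tier=EZ → 1 match(es) in p → 1 row(s).
Total: 1 rows.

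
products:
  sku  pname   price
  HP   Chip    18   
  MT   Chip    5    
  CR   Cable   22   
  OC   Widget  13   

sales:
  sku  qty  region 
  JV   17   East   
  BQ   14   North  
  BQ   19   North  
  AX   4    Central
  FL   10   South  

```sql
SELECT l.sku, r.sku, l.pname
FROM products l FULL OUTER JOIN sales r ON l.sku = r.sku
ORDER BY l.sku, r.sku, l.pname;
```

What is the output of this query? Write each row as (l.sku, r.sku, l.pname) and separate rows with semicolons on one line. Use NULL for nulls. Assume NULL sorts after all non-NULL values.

(CR, NULL, Cable); (HP, NULL, Chip); (MT, NULL, Chip); (OC, NULL, Widget); (NULL, AX, NULL); (NULL, BQ, NULL); (NULL, BQ, NULL); (NULL, FL, NULL); (NULL, JV, NULL)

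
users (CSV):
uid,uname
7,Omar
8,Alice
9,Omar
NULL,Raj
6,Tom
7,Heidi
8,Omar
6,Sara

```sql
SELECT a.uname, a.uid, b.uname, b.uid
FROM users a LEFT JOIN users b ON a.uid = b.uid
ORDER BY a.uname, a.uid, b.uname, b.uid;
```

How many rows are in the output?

LEFT JOIN keeps every row from `users a`; unmatched rows get NULL for `users b`'s columns.
Matching on a.uid = b.uid. A NULL in a compared column never satisfies the condition.
- a (uid=7) pairs with 2 row(s) of b.
- a (uid=8) pairs with 2 row(s) of b.
- a (uid=9) pairs with 1 row(s) of b.
- a (uid=NULL) has no partner → padded with NULL.
- a (uid=6) pairs with 2 row(s) of b.
- a (uid=7) pairs with 2 row(s) of b.
- a (uid=8) pairs with 2 row(s) of b.
- a (uid=6) pairs with 2 row(s) of b.
Total: 13 matched + 1 padded = 14 rows.

14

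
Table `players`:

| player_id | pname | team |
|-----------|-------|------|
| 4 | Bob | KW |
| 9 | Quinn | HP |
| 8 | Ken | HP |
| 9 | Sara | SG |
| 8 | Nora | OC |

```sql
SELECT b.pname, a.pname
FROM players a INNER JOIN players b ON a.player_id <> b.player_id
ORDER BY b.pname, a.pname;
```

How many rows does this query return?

INNER JOIN keeps only pairs where the ON condition holds.
Matching on a.player_id <> b.player_id.
- a (player_id=4) pairs with 4 row(s) of b.
- a (player_id=9) pairs with 3 row(s) of b.
- a (player_id=8) pairs with 3 row(s) of b.
- a (player_id=9) pairs with 3 row(s) of b.
- a (player_id=8) pairs with 3 row(s) of b.
Total: 16 rows.

16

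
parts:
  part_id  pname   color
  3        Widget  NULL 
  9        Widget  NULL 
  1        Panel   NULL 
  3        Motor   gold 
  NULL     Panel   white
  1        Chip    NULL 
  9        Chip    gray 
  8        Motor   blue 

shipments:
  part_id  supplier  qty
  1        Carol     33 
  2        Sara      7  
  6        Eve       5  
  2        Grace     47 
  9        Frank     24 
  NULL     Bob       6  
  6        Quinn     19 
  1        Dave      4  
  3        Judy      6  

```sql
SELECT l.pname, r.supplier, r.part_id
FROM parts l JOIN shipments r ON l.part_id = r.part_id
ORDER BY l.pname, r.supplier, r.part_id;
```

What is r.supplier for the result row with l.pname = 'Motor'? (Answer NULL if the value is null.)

Judy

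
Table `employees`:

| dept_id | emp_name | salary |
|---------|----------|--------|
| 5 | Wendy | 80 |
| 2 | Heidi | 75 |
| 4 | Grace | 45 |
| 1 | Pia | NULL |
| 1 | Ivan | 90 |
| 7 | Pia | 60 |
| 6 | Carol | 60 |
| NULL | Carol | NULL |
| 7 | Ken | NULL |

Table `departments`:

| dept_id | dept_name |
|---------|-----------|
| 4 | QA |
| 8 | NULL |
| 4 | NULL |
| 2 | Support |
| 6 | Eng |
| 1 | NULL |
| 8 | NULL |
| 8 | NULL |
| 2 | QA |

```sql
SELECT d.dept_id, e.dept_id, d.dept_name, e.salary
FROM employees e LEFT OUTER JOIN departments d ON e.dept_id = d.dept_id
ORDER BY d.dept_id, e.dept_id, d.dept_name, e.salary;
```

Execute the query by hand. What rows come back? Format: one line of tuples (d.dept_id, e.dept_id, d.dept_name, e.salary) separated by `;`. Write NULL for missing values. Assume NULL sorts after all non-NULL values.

LEFT JOIN keeps every row from `employees`; unmatched rows get NULL for `departments`'s columns.
Matching on e.dept_id = d.dept_id. A NULL in a compared column never satisfies the condition.
- e (dept_id=5) has no partner → padded with NULL.
- e (dept_id=2) pairs with 2 row(s) of d.
- e (dept_id=4) pairs with 2 row(s) of d.
- e (dept_id=1) pairs with 1 row(s) of d.
- e (dept_id=1) pairs with 1 row(s) of d.
- e (dept_id=7) has no partner → padded with NULL.
- e (dept_id=6) pairs with 1 row(s) of d.
- e (dept_id=NULL) has no partner → padded with NULL.
- e (dept_id=7) has no partner → padded with NULL.

(1, 1, NULL, 90); (1, 1, NULL, NULL); (2, 2, QA, 75); (2, 2, Support, 75); (4, 4, QA, 45); (4, 4, NULL, 45); (6, 6, Eng, 60); (NULL, 5, NULL, 80); (NULL, 7, NULL, 60); (NULL, 7, NULL, NULL); (NULL, NULL, NULL, NULL)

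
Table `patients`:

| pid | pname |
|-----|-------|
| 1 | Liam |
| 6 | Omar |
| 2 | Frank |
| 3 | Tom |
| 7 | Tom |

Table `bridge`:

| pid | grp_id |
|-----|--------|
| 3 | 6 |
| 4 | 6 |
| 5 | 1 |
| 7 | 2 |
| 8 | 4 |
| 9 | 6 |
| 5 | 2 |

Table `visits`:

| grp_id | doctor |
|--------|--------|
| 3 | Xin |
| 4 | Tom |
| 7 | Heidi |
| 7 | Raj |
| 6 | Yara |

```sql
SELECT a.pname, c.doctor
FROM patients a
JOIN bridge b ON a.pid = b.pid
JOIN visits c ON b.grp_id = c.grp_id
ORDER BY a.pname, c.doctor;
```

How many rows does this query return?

Joins associate left-to-right: patients INNER JOIN bridge on pid gives 2 intermediate row(s).
Then INNER JOIN `visits c` on grp_id: keep only rows whose b.grp_id appears in c.
Result: 1 row(s).

1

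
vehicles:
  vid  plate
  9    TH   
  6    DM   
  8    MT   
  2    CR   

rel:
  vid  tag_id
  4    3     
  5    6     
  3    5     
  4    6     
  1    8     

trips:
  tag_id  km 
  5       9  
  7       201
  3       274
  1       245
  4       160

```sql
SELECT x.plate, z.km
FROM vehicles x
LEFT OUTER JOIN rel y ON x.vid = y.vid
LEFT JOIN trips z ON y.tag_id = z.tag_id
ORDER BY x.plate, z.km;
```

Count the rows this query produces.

4

Evaluate left to right. First `vehicles x LEFT JOIN rel y` on vid: 4 row(s).
Then LEFT JOIN `trips z` on tag_id: each of those 4 rows is kept; rows whose y.tag_id has no match in z get NULL for z's columns.
Result: 4 row(s).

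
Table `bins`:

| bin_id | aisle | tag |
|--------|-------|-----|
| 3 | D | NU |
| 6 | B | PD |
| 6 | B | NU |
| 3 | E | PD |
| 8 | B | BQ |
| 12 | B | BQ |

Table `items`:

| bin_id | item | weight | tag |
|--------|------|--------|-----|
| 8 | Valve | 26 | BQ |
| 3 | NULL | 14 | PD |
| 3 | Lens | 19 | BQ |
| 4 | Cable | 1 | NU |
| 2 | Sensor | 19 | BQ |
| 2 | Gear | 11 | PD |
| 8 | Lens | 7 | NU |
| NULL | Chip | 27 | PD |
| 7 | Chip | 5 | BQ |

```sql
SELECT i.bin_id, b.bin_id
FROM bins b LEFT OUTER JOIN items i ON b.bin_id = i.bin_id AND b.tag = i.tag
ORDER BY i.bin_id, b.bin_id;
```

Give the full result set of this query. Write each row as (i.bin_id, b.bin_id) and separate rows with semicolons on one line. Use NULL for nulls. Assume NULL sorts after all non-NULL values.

LEFT JOIN keeps every row from `bins`; unmatched rows get NULL for `items`'s columns.
Matching on b.bin_id = i.bin_id AND b.tag = i.tag. A NULL in a compared column never satisfies the condition.
Matched pairs: 2; unmatched b rows kept: 4.

(3, 3); (8, 8); (NULL, 3); (NULL, 6); (NULL, 6); (NULL, 12)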